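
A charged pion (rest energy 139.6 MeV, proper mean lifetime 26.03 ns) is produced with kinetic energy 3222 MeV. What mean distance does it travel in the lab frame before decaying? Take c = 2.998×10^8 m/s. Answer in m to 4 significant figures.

γ = 1 + K/(m₀c²) = 1 + 3222/139.6 = 24.0802
β = √(1 − 1/γ²) = 0.999137
Dilated lifetime: γτ₀ = 24.0802 × 26.03 ns = 626.808 ns
d = βc·γτ₀ = 0.999137 × (2.998×10^8 m/s) × 6.26808×10^-7 s = 187.8 m

d ≈ 187.8 m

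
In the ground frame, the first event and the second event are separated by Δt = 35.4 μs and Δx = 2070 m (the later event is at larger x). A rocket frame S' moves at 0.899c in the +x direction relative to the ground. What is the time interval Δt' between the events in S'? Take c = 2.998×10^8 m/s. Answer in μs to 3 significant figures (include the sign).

Δt' ≈ 66.7 μs

γ = 1/√(1 − 0.899²) = 2.2834
Δt' = γ(Δt − vΔx/c²) = 2.2834 × (35.4 μs − 0.899×2070 m / (2.998×10^8 m/s))
= 2.2834 × (29.193 μs) = 66.7 μs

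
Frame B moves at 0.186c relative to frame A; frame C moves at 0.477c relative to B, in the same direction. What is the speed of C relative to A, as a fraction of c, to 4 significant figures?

u ≈ 0.6090c

Compose boost 2: (0.477 + 0.186)/(1 + 0.477×0.186) = 0.6630/1.08872 = 0.6090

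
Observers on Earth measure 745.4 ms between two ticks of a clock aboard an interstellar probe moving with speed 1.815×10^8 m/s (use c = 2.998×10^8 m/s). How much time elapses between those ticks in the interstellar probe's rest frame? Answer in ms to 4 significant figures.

τ₀ ≈ 593.3 ms

β = v/c = 1.815×10^8 / 2.998×10^8 = 0.605404
γ = 1/√(1 − 0.605404²) = 1.25641
Proper time: τ₀ = Δt/γ = 745.4/1.25641 = 593.3 ms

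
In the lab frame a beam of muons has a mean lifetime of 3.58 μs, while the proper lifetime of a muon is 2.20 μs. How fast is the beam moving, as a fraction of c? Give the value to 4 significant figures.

β ≈ 0.7889

γ = Δt/τ₀ = 3.58/2.20 = 1.62727
β = √(1 − 1/γ²) = √(1 − 1/1.62727²) = 0.7889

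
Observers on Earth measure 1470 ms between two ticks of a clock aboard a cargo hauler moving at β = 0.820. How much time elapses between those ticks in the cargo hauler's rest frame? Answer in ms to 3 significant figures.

γ = 1/√(1 − 0.820²) = 1.7471
Proper time: τ₀ = Δt/γ = 1470/1.7471 = 841 ms

τ₀ ≈ 841 ms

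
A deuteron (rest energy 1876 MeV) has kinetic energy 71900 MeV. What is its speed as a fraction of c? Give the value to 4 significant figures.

γ = 1 + K/(m₀c²) = 1 + 71900/1876 = 39.3262
β = √(1 − 1/γ²) = 0.9997

β ≈ 0.9997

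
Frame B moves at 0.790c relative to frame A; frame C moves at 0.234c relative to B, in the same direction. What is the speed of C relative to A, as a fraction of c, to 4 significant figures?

u ≈ 0.8642c

Compose boost 2: (0.234 + 0.790)/(1 + 0.234×0.790) = 1.024/1.18486 = 0.8642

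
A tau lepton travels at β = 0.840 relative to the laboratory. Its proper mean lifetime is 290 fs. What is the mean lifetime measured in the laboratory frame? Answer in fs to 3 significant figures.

γ = 1/√(1 − 0.840²) = 1.8430
Time dilation: Δt = γτ₀ = 1.8430 × 290 fs = 534 fs

Δt ≈ 534 fs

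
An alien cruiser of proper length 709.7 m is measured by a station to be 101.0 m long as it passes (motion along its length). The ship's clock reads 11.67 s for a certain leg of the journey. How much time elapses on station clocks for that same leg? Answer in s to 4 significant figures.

Length contraction ⇒ γ = L₀/L = 709.7/101.0 = 7.02673
Time dilation: Δt = γτ₀ = 7.02673 × 11.67 s = 82.00 s

Δt ≈ 82.00 s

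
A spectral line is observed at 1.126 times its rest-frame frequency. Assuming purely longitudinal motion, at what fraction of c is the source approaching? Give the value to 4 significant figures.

β ≈ 0.1181

f_obs/f_src = √((1+β)/(1−β)) = 1.126  ⇒  (1+β)/(1−β) = 1.26788
β = |1 − D²|/(1 + D²) = |1 − 1.26788|/(1 + 1.26788) = 0.1181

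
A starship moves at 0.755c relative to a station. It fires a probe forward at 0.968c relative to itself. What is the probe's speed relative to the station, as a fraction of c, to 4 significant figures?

u ≈ 0.9955c

Relativistic velocity addition: u = (u' + v)/(1 + u'v/c²)
= (0.968 + 0.755)/(1 + 0.968×0.755) = 1.723/1.73084 = 0.9955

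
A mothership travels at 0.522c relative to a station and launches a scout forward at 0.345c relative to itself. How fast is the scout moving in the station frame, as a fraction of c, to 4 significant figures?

Compose boost 2: (0.345 + 0.522)/(1 + 0.345×0.522) = 0.8670/1.18009 = 0.7347

u ≈ 0.7347c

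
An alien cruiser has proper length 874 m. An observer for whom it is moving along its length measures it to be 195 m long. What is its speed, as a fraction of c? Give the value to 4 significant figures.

β ≈ 0.9748

γ = L₀/L = 874/195 = 4.48205
β = √(1 − 1/γ²) = 0.9748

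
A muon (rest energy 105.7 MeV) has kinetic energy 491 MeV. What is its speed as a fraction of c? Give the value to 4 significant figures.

γ = 1 + K/(m₀c²) = 1 + 491/105.7 = 5.64522
β = √(1 − 1/γ²) = 0.9842

β ≈ 0.9842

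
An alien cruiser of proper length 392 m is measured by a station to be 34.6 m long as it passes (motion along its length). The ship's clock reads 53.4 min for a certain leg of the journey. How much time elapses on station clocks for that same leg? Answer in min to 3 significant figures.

Δt ≈ 605 min

Length contraction ⇒ γ = L₀/L = 392/34.6 = 11.329
Time dilation: Δt = γτ₀ = 11.329 × 53.4 min = 605 min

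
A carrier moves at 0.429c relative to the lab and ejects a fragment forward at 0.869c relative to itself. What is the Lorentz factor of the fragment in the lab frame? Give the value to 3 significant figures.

γ ≈ 3.07

u_lab = (0.869 + 0.429)/(1 + 0.869×0.429) = 1.298/1.37280 = 0.945512
γ = 1/√(1 − 0.945512²) = 3.07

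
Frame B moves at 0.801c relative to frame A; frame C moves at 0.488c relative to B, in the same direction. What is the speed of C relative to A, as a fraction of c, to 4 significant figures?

u ≈ 0.9267c

Compose boost 2: (0.488 + 0.801)/(1 + 0.488×0.801) = 1.289/1.39089 = 0.9267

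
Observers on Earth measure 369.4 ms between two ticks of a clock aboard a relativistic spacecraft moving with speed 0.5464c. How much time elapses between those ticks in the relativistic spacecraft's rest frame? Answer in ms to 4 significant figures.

τ₀ ≈ 309.4 ms

γ = 1/√(1 − 0.5464²) = 1.19400
Proper time: τ₀ = Δt/γ = 369.4/1.19400 = 309.4 ms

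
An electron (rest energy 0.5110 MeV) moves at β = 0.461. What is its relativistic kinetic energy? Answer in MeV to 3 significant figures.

K ≈ 0.0648 MeV

γ = 1/√(1 − 0.461²) = 1.1269
K = (γ − 1)m₀c² = (1.1269 − 1) × 0.5110 MeV = 0.12689 × 0.5110 MeV = 0.0648 MeV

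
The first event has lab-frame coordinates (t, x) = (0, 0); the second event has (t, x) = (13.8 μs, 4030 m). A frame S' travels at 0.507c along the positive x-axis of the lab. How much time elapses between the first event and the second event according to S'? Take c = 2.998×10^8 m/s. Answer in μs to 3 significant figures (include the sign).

Δt' ≈ 8.10 μs

γ = 1/√(1 − 0.507²) = 1.1602
Δt' = γ(Δt − vΔx/c²) = 1.1602 × (13.8 μs − 0.507×4030 m / (2.998×10^8 m/s))
= 1.1602 × (6.9848 μs) = 8.10 μs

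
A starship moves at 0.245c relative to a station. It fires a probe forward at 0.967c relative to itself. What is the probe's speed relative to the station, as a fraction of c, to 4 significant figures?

Relativistic velocity addition: u = (u' + v)/(1 + u'v/c²)
= (0.967 + 0.245)/(1 + 0.967×0.245) = 1.212/1.23691 = 0.9799

u ≈ 0.9799c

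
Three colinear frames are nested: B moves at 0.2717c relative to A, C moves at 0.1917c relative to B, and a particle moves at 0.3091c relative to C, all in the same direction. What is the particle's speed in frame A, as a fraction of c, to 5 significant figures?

u ≈ 0.65974c

Compose boost 2: (0.1917 + 0.2717)/(1 + 0.1917×0.2717) = 0.46340/1.052085 = 0.4404588
Compose boost 3: (0.3091 + 0.4404588)/(1 + 0.3091×0.4404588) = 0.7495588/1.136146 = 0.65974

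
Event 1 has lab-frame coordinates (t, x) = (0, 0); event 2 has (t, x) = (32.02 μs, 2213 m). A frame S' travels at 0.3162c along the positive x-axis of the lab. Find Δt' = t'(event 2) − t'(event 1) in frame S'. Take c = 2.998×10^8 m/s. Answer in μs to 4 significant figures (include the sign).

Δt' ≈ 31.29 μs

γ = 1/√(1 − 0.3162²) = 1.05408
Δt' = γ(Δt − vΔx/c²) = 1.05408 × (32.02 μs − 0.3162×2213 m / (2.998×10^8 m/s))
= 1.05408 × (29.6859 μs) = 31.29 μs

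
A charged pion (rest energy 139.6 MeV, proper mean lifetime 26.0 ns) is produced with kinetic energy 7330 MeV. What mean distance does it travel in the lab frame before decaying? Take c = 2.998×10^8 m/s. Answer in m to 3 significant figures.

d ≈ 417 m

γ = 1 + K/(m₀c²) = 1 + 7330/139.6 = 53.507
β = √(1 − 1/γ²) = 0.99983
Dilated lifetime: γτ₀ = 53.507 × 26.0 ns = 1391.2 ns
d = βc·γτ₀ = 0.99983 × (2.998×10^8 m/s) × 1.3912×10^-6 s = 417 m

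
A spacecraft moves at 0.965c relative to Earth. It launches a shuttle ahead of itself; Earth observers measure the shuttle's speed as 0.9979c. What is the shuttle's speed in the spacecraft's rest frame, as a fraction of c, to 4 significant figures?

Inverse velocity addition: u' = (u − v)/(1 − uv/c²)
= (0.9979 − 0.965)/(1 − 0.9979×0.965) = 0.03290/0.0370265 = 0.8886

u' ≈ 0.8886c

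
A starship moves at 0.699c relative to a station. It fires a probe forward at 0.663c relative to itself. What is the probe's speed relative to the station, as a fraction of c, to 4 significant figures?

Relativistic velocity addition: u = (u' + v)/(1 + u'v/c²)
= (0.663 + 0.699)/(1 + 0.663×0.699) = 1.362/1.46344 = 0.9307

u ≈ 0.9307c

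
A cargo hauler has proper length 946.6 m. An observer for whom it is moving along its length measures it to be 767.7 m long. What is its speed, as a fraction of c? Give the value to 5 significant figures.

β ≈ 0.58504

γ = L₀/L = 946.6/767.7 = 1.233034
β = √(1 − 1/γ²) = 0.58504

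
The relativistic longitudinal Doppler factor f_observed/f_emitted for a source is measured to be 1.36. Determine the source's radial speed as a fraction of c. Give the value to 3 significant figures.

f_obs/f_src = √((1+β)/(1−β)) = 1.36  ⇒  (1+β)/(1−β) = 1.8496
β = |1 − D²|/(1 + D²) = |1 − 1.8496|/(1 + 1.8496) = 0.298

β ≈ 0.298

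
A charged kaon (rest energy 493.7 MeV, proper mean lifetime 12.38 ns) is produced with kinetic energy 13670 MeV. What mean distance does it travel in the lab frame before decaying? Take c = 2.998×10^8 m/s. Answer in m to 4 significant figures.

d ≈ 106.4 m

γ = 1 + K/(m₀c²) = 1 + 13670/493.7 = 28.6889
β = √(1 − 1/γ²) = 0.999392
Dilated lifetime: γτ₀ = 28.6889 × 12.38 ns = 355.168 ns
d = βc·γτ₀ = 0.999392 × (2.998×10^8 m/s) × 3.55168×10^-7 s = 106.4 m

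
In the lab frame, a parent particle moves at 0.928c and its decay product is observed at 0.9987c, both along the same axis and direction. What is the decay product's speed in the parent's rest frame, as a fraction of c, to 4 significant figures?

u' ≈ 0.9658c

Inverse velocity addition: u' = (u − v)/(1 − uv/c²)
= (0.9987 − 0.928)/(1 − 0.9987×0.928) = 0.07070/0.0732064 = 0.9658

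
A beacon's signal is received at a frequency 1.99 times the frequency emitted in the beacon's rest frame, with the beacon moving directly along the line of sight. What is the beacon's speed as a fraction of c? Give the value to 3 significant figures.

β ≈ 0.597

f_obs/f_src = √((1+β)/(1−β)) = 1.99  ⇒  (1+β)/(1−β) = 3.9601
β = |1 − D²|/(1 + D²) = |1 − 3.9601|/(1 + 3.9601) = 0.597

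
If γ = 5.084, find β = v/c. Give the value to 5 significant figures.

β = √(1 − 1/γ²) = √(1 − 1/5.084²) = √(0.9613109) = 0.98046

β ≈ 0.98046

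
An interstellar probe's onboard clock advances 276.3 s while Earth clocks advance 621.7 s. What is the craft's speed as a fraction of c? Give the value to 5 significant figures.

β ≈ 0.89582

γ = Δt/τ₀ = 621.7/276.3 = 2.250090
β = √(1 − 1/γ²) = √(1 − 1/2.250090²) = 0.89582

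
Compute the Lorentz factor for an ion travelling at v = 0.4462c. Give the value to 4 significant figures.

γ = 1/√(1 − β²) = 1/√(1 − 0.4462²) = 1/√(0.800906) = 1.117

γ ≈ 1.117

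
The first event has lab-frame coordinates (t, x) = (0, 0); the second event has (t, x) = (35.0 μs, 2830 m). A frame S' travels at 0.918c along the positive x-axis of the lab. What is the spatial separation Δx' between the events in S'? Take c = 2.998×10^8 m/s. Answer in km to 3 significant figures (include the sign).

Δx' ≈ -17.2 km

γ = 1/√(1 − 0.918²) = 2.5216
Δx' = γ(Δx − vΔt) = 2.5216 × (2830 m − 0.918×(2.998×10^8 m/s)×35.0×10^-6 s)
= 2.5216 × (-6802.6 m) = -17.2 km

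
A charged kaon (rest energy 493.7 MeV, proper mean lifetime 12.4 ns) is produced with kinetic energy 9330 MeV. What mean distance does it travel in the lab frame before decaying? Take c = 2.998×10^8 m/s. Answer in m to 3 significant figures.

d ≈ 73.9 m

γ = 1 + K/(m₀c²) = 1 + 9330/493.7 = 19.898
β = √(1 − 1/γ²) = 0.99874
Dilated lifetime: γτ₀ = 19.898 × 12.4 ns = 246.74 ns
d = βc·γτ₀ = 0.99874 × (2.998×10^8 m/s) × 2.4674×10^-7 s = 73.9 m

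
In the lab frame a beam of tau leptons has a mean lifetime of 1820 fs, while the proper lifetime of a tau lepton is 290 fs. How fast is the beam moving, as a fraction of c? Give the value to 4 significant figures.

γ = Δt/τ₀ = 1820/290 = 6.27586
β = √(1 − 1/γ²) = √(1 − 1/6.27586²) = 0.9872

β ≈ 0.9872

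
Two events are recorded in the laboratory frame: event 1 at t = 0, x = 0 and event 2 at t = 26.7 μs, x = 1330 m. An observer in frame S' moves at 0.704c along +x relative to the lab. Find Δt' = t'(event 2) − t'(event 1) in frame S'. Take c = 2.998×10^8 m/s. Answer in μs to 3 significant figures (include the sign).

Δt' ≈ 33.2 μs

γ = 1/√(1 − 0.704²) = 1.4081
Δt' = γ(Δt − vΔx/c²) = 1.4081 × (26.7 μs − 0.704×1330 m / (2.998×10^8 m/s))
= 1.4081 × (23.577 μs) = 33.2 μs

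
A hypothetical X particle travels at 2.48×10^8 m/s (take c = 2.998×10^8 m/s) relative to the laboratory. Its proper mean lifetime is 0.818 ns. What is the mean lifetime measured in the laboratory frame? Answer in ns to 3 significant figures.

β = v/c = 2.48×10^8 / 2.998×10^8 = 0.82722
γ = 1/√(1 − 0.82722²) = 1.7797
Time dilation: Δt = γτ₀ = 1.7797 × 0.818 ns = 1.46 ns

Δt ≈ 1.46 ns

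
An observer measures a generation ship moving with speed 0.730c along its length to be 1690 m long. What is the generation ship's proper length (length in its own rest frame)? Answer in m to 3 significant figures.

γ = 1/√(1 − 0.730²) = 1.4632
L₀ = γL = 1.4632 × 1690 = 2470 m

L₀ ≈ 2470 m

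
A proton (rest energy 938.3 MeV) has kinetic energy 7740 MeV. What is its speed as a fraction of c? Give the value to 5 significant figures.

γ = 1 + K/(m₀c²) = 1 + 7740/938.3 = 9.248961
β = √(1 − 1/γ²) = 0.99414

β ≈ 0.99414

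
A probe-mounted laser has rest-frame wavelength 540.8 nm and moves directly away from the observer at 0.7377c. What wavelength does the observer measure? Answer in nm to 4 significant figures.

Relativistic Doppler: λ_obs = λ_src √((1+β)/(1−β))
= 540.8 × √(1.73770/0.262300) = 540.8 × 2.57388 = 1392 nm

λ_obs ≈ 1392 nm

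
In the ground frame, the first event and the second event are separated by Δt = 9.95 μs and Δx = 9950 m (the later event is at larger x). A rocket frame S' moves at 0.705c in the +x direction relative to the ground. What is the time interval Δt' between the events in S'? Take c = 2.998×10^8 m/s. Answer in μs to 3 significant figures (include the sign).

γ = 1/√(1 − 0.705²) = 1.4100
Δt' = γ(Δt − vΔx/c²) = 1.4100 × (9.95 μs − 0.705×9950 m / (2.998×10^8 m/s))
= 1.4100 × (-13.448 μs) = -19.0 μs

Δt' ≈ -19.0 μs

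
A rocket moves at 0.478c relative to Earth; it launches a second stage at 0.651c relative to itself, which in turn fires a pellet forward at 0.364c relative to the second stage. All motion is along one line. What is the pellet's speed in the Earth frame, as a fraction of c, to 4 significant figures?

Compose boost 2: (0.651 + 0.478)/(1 + 0.651×0.478) = 1.129/1.31118 = 0.861058
Compose boost 3: (0.364 + 0.861058)/(1 + 0.364×0.861058) = 1.22506/1.31343 = 0.9327

u ≈ 0.9327c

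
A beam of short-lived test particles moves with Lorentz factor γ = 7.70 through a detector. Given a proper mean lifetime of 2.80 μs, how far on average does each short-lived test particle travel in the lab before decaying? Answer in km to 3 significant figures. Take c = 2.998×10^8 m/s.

β = √(1 − 1/γ²) = √(1 − 1/7.70²) = 0.99153
Dilated lifetime: Δt = γτ₀ = 7.70 × 2.80 μs = 21.560 μs
d = vΔt = 0.99153c × 21.560 μs = 2.9726×10^8 m/s × 2.1560×10^-5 s = 6.41 km

d ≈ 6.41 km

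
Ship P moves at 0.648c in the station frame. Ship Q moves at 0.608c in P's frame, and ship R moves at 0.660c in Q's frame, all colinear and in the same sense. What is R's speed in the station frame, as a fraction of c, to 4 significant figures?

u ≈ 0.9789c

Compose boost 2: (0.608 + 0.648)/(1 + 0.608×0.648) = 1.256/1.39398 = 0.901015
Compose boost 3: (0.660 + 0.901015)/(1 + 0.660×0.901015) = 1.56101/1.59467 = 0.9789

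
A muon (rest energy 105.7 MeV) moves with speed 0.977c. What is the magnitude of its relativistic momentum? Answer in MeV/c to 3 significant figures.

p ≈ 484 MeV/c

γ = 1/√(1 − 0.977²) = 4.6896
p = γβm₀c = 4.6896 × 0.977 × 105.7 MeV/c = 484 MeV/c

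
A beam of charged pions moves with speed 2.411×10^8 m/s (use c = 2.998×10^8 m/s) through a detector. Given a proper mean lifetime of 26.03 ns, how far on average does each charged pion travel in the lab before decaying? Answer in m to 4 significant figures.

d ≈ 10.56 m

β = v/c = 2.411×10^8 / 2.998×10^8 = 0.804203
γ = 1/√(1 − 0.804203²) = 1.68250
Dilated lifetime: Δt = γτ₀ = 1.68250 × 26.03 ns = 43.7954 ns
d = vΔt = 0.804203c × 43.7954 ns = 2.41100×10^8 m/s × 4.37954×10^-8 s = 10.56 m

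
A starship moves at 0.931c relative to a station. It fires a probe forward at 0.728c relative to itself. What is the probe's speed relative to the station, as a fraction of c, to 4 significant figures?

Relativistic velocity addition: u = (u' + v)/(1 + u'v/c²)
= (0.728 + 0.931)/(1 + 0.728×0.931) = 1.659/1.67777 = 0.9888

u ≈ 0.9888c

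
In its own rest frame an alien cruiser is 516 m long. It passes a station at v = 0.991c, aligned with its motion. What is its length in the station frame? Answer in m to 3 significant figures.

γ = 1/√(1 − 0.991²) = 7.4704
Length contraction: L = L₀/γ = 516/7.4704 = 69.1 m

L ≈ 69.1 m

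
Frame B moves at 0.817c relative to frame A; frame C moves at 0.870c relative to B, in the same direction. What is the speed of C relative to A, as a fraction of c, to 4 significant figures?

u ≈ 0.9861c

Compose boost 2: (0.870 + 0.817)/(1 + 0.870×0.817) = 1.687/1.71079 = 0.9861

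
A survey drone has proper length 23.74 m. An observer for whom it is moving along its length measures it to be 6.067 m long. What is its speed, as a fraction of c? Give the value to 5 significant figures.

γ = L₀/L = 23.74/6.067 = 3.912972
β = √(1 − 1/γ²) = 0.96679

β ≈ 0.96679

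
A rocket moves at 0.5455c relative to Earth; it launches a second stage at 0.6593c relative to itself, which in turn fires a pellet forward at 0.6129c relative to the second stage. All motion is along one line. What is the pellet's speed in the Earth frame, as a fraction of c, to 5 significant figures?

Compose boost 2: (0.6593 + 0.5455)/(1 + 0.6593×0.5455) = 1.2048/1.359648 = 0.8861116
Compose boost 3: (0.6129 + 0.8861116)/(1 + 0.6129×0.8861116) = 1.499012/1.543098 = 0.97143

u ≈ 0.97143c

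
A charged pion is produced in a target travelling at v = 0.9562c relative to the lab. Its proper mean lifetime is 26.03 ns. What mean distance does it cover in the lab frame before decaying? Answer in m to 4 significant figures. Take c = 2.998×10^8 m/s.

γ = 1/√(1 − 0.9562²) = 3.41630
Dilated lifetime: Δt = γτ₀ = 3.41630 × 26.03 ns = 88.9264 ns
d = vΔt = 0.9562c × 88.9264 ns = 2.86669×10^8 m/s × 8.89264×10^-8 s = 25.49 m

d ≈ 25.49 m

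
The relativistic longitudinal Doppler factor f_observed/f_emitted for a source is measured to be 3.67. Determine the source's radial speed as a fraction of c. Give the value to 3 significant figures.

f_obs/f_src = √((1+β)/(1−β)) = 3.67  ⇒  (1+β)/(1−β) = 13.469
β = |1 − D²|/(1 + D²) = |1 − 13.469|/(1 + 13.469) = 0.862

β ≈ 0.862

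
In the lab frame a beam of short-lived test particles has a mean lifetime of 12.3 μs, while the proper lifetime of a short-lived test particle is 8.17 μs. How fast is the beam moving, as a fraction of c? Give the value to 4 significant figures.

γ = Δt/τ₀ = 12.3/8.17 = 1.50551
β = √(1 − 1/γ²) = √(1 − 1/1.50551²) = 0.7475

β ≈ 0.7475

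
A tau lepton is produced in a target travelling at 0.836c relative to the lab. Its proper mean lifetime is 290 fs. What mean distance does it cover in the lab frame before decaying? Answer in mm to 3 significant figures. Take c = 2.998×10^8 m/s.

γ = 1/√(1 − 0.836²) = 1.8224
Dilated lifetime: Δt = γτ₀ = 1.8224 × 290 fs = 528.49 fs
d = vΔt = 0.836c × 528.49 fs = 2.5063×10^8 m/s × 5.2849×10^-13 s = 0.132 mm

d ≈ 0.132 mm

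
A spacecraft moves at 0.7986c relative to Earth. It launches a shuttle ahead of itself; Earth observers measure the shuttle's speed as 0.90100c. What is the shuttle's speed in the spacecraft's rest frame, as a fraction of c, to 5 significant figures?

Inverse velocity addition: u' = (u − v)/(1 − uv/c²)
= (0.90100 − 0.7986)/(1 − 0.90100×0.7986) = 0.10240/0.2804614 = 0.36511

u' ≈ 0.36511c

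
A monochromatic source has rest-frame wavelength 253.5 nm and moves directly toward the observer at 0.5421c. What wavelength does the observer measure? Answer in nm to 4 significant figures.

λ_obs ≈ 138.1 nm

Relativistic Doppler: λ_obs = λ_src √((1−β)/(1+β))
= 253.5 × √(0.457900/1.54210) = 253.5 × 0.544915 = 138.1 nm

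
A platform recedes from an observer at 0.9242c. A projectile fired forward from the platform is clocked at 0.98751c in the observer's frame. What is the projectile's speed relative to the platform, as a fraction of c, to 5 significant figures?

Inverse velocity addition: u' = (u − v)/(1 − uv/c²)
= (0.98751 − 0.9242)/(1 − 0.98751×0.9242) = 0.063310/0.08734326 = 0.72484

u' ≈ 0.72484c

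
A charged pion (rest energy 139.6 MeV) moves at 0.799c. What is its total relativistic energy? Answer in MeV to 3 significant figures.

E ≈ 232 MeV

γ = 1/√(1 − 0.799²) = 1.6630
E = γm₀c² = 1.6630 × 139.6 MeV = 232 MeV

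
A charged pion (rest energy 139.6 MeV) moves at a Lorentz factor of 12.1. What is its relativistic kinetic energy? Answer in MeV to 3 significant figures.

γ = 12.1 (given)
K = (γ − 1)m₀c² = (12.1 − 1) × 139.6 MeV = 11.100 × 139.6 MeV = 1550 MeV

K ≈ 1550 MeV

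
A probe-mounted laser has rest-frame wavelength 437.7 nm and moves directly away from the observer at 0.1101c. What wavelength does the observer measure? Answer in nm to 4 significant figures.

λ_obs ≈ 488.9 nm

Relativistic Doppler: λ_obs = λ_src √((1+β)/(1−β))
= 437.7 × √(1.11010/0.889900) = 437.7 × 1.11689 = 488.9 nm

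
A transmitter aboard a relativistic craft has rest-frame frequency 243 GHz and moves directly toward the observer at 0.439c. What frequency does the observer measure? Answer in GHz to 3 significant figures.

f_obs ≈ 389 GHz

Relativistic Doppler: f_obs = f_src √((1+β)/(1−β))
= 243 × √(1.4390/0.56100) = 243 × 1.6016 = 389 GHz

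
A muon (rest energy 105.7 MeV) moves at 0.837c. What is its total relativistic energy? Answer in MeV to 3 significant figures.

γ = 1/√(1 − 0.837²) = 1.8275
E = γm₀c² = 1.8275 × 105.7 MeV = 193 MeV

E ≈ 193 MeV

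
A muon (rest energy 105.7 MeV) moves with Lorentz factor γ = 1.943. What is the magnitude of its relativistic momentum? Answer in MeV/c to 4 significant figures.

β = √(1 − 1/γ²) = √(1 − 1/1.943²) = 0.857390
p = γβm₀c = 1.943 × 0.857390 × 105.7 MeV/c = 176.1 MeV/c

p ≈ 176.1 MeV/c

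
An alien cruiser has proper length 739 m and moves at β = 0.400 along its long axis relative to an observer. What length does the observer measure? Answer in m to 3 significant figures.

γ = 1/√(1 − 0.400²) = 1.0911
Length contraction: L = L₀/γ = 739/1.0911 = 677 m

L ≈ 677 m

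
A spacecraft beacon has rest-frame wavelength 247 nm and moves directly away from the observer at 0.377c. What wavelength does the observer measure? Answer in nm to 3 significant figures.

λ_obs ≈ 367 nm

Relativistic Doppler: λ_obs = λ_src √((1+β)/(1−β))
= 247 × √(1.3770/0.62300) = 247 × 1.4867 = 367 nm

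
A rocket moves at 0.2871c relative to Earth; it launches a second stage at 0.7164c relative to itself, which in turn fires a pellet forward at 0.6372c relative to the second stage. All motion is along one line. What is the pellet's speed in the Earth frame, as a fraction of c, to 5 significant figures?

u ≈ 0.96025c

Compose boost 2: (0.7164 + 0.2871)/(1 + 0.7164×0.2871) = 1.0035/1.205678 = 0.8323115
Compose boost 3: (0.6372 + 0.8323115)/(1 + 0.6372×0.8323115) = 1.469511/1.530349 = 0.96025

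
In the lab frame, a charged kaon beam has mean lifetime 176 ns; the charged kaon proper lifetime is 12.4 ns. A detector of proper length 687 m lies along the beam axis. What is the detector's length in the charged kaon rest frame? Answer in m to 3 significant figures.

Time dilation ⇒ γ = Δt/τ₀ = 176/12.4 = 14.194
Length contraction: L = L₀/γ = 687/14.194 = 48.4 m

L ≈ 48.4 m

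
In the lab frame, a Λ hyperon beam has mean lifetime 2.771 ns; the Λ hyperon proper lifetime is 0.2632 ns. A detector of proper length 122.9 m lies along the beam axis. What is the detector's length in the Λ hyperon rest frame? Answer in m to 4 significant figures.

Time dilation ⇒ γ = Δt/τ₀ = 2.771/0.2632 = 10.5281
Length contraction: L = L₀/γ = 122.9/10.5281 = 11.67 m

L ≈ 11.67 m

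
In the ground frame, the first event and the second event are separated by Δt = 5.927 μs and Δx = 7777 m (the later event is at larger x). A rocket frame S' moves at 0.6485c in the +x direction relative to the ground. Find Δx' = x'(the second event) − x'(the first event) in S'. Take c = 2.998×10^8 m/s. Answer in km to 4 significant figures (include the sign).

γ = 1/√(1 − 0.6485²) = 1.31369
Δx' = γ(Δx − vΔt) = 1.31369 × (7777 m − 0.6485×(2.998×10^8 m/s)×5.927×10^-6 s)
= 1.31369 × (6624.67 m) = 8.703 km

Δx' ≈ 8.703 km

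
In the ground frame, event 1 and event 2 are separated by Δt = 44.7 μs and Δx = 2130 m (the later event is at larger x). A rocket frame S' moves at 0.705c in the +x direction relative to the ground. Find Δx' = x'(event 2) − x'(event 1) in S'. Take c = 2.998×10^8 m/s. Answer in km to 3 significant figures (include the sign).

γ = 1/√(1 − 0.705²) = 1.4100
Δx' = γ(Δx − vΔt) = 1.4100 × (2130 m − 0.705×(2.998×10^8 m/s)×44.7×10^-6 s)
= 1.4100 × (-7317.7 m) = -10.3 km

Δx' ≈ -10.3 km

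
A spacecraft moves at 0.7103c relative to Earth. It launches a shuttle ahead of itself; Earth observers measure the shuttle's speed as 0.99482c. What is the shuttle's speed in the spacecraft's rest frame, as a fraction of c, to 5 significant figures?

Inverse velocity addition: u' = (u − v)/(1 − uv/c²)
= (0.99482 − 0.7103)/(1 − 0.99482×0.7103) = 0.28452/0.2933794 = 0.96980

u' ≈ 0.96980c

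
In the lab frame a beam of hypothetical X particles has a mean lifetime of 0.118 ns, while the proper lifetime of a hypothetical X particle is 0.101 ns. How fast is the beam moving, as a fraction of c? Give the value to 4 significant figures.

β ≈ 0.5171

γ = Δt/τ₀ = 0.118/0.101 = 1.16832
β = √(1 − 1/γ²) = √(1 − 1/1.16832²) = 0.5171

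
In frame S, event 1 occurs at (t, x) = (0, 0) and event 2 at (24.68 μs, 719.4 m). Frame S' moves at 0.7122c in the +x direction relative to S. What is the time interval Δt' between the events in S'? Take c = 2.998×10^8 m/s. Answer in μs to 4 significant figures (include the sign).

γ = 1/√(1 − 0.7122²) = 1.42455
Δt' = γ(Δt − vΔx/c²) = 1.42455 × (24.68 μs − 0.7122×719.4 m / (2.998×10^8 m/s))
= 1.42455 × (22.9710 μs) = 32.72 μs

Δt' ≈ 32.72 μs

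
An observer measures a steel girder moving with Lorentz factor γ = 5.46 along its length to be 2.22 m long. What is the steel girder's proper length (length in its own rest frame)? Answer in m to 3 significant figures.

γ = 5.46 (given)
L₀ = γL = 5.46 × 2.22 = 12.1 m

L₀ ≈ 12.1 m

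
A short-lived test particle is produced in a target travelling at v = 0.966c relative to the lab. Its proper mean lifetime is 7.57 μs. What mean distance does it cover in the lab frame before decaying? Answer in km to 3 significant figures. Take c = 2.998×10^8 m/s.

γ = 1/√(1 − 0.966²) = 3.8678
Dilated lifetime: Δt = γτ₀ = 3.8678 × 7.57 μs = 29.280 μs
d = vΔt = 0.966c × 29.280 μs = 2.8961×10^8 m/s × 2.9280×10^-5 s = 8.48 km

d ≈ 8.48 km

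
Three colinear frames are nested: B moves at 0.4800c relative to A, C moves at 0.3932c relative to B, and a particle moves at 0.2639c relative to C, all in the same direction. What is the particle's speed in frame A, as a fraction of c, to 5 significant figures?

Compose boost 2: (0.3932 + 0.4800)/(1 + 0.3932×0.4800) = 0.87320/1.188736 = 0.7345618
Compose boost 3: (0.2639 + 0.7345618)/(1 + 0.2639×0.7345618) = 0.9984618/1.193851 = 0.83634

u ≈ 0.83634c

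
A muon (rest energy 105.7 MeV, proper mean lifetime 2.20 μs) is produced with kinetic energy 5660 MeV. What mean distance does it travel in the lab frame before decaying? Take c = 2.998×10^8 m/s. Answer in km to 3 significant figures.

d ≈ 36.0 km

γ = 1 + K/(m₀c²) = 1 + 5660/105.7 = 54.548
β = √(1 − 1/γ²) = 0.99983
Dilated lifetime: γτ₀ = 54.548 × 2.20 μs = 120.01 μs
d = βc·γτ₀ = 0.99983 × (2.998×10^8 m/s) × 0.00012001 s = 36.0 km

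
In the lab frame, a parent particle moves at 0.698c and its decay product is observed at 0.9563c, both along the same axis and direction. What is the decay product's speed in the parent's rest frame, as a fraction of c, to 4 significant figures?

Inverse velocity addition: u' = (u − v)/(1 − uv/c²)
= (0.9563 − 0.698)/(1 − 0.9563×0.698) = 0.2583/0.332503 = 0.7768

u' ≈ 0.7768c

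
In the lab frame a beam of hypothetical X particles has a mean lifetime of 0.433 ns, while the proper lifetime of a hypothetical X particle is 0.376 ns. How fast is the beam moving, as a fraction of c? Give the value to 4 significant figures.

β ≈ 0.4959

γ = Δt/τ₀ = 0.433/0.376 = 1.15160
β = √(1 − 1/γ²) = √(1 − 1/1.15160²) = 0.4959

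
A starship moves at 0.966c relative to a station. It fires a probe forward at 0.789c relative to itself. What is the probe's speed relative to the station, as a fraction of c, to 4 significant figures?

Relativistic velocity addition: u = (u' + v)/(1 + u'v/c²)
= (0.789 + 0.966)/(1 + 0.789×0.966) = 1.755/1.76217 = 0.9959

u ≈ 0.9959c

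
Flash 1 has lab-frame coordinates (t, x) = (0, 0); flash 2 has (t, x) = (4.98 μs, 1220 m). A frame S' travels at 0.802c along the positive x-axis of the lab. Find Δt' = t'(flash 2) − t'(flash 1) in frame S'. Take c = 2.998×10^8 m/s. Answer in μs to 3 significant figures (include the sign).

Δt' ≈ 2.87 μs

γ = 1/√(1 − 0.802²) = 1.6741
Δt' = γ(Δt − vΔx/c²) = 1.6741 × (4.98 μs − 0.802×1220 m / (2.998×10^8 m/s))
= 1.6741 × (1.7164 μs) = 2.87 μs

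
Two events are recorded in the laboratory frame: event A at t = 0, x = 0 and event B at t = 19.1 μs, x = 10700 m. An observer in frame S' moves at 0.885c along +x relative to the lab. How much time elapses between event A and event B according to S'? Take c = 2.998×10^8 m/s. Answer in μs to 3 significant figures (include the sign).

Δt' ≈ -26.8 μs

γ = 1/√(1 − 0.885²) = 2.1478
Δt' = γ(Δt − vΔx/c²) = 2.1478 × (19.1 μs − 0.885×10700 m / (2.998×10^8 m/s))
= 2.1478 × (-12.486 μs) = -26.8 μs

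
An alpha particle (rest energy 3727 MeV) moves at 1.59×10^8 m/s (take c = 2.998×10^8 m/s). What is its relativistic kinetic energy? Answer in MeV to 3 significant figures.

β = v/c = 1.59×10^8 / 2.998×10^8 = 0.53035
γ = 1/√(1 − 0.53035²) = 1.1796
K = (γ − 1)m₀c² = (1.1796 − 1) × 3727 MeV = 0.17956 × 3727 MeV = 669 MeV

K ≈ 669 MeV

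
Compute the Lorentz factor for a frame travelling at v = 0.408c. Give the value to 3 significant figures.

γ ≈ 1.10

γ = 1/√(1 − β²) = 1/√(1 − 0.408²) = 1/√(0.83354) = 1.10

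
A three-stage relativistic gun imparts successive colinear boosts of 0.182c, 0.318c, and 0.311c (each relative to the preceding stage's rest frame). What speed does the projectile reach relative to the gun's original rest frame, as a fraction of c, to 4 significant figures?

u ≈ 0.6832c

Compose boost 2: (0.318 + 0.182)/(1 + 0.318×0.182) = 0.5000/1.05788 = 0.472645
Compose boost 3: (0.311 + 0.472645)/(1 + 0.311×0.472645) = 0.783645/1.14699 = 0.6832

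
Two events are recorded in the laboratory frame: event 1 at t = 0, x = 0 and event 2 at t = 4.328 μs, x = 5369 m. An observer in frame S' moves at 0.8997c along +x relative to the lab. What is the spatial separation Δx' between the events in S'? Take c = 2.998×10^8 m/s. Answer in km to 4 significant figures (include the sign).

Δx' ≈ 9.625 km

γ = 1/√(1 − 0.8997²) = 2.29090
Δx' = γ(Δx − vΔt) = 2.29090 × (5369 m − 0.8997×(2.998×10^8 m/s)×4.328×10^-6 s)
= 2.29090 × (4201.61 m) = 9.625 km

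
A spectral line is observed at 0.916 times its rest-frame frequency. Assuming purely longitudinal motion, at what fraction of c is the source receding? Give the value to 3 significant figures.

f_obs/f_src = √((1−β)/(1+β)) = 0.916  ⇒  (1−β)/(1+β) = 0.83906
β = |1 − D²|/(1 + D²) = |1 − 0.83906|/(1 + 0.83906) = 0.0875

β ≈ 0.0875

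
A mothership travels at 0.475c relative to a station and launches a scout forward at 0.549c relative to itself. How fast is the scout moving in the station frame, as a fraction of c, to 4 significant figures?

Compose boost 2: (0.549 + 0.475)/(1 + 0.549×0.475) = 1.024/1.26077 = 0.8122

u ≈ 0.8122c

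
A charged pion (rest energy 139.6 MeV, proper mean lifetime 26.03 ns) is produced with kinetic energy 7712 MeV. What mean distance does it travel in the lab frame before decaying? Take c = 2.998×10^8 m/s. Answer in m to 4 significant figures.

d ≈ 438.8 m

γ = 1 + K/(m₀c²) = 1 + 7712/139.6 = 56.2436
β = √(1 − 1/γ²) = 0.999842
Dilated lifetime: γτ₀ = 56.2436 × 26.03 ns = 1464.02 ns
d = βc·γτ₀ = 0.999842 × (2.998×10^8 m/s) × 1.46402×10^-6 s = 438.8 m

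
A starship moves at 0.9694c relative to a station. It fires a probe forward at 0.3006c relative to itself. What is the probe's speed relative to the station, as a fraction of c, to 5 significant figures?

u ≈ 0.98343c

Relativistic velocity addition: u = (u' + v)/(1 + u'v/c²)
= (0.3006 + 0.9694)/(1 + 0.3006×0.9694) = 1.2700/1.291402 = 0.98343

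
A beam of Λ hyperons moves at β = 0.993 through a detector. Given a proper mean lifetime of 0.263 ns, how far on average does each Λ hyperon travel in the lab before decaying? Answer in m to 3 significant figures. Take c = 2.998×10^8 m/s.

γ = 1/√(1 − 0.993²) = 8.4664
Dilated lifetime: Δt = γτ₀ = 8.4664 × 0.263 ns = 2.2267 ns
d = vΔt = 0.993c × 2.2267 ns = 2.9770×10^8 m/s × 2.2267×10^-9 s = 0.663 m

d ≈ 0.663 m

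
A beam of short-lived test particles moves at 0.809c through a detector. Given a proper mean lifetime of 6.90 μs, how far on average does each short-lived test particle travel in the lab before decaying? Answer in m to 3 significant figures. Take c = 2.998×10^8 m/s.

d ≈ 2850 m

γ = 1/√(1 − 0.809²) = 1.7012
Dilated lifetime: Δt = γτ₀ = 1.7012 × 6.90 μs = 11.739 μs
d = vΔt = 0.809c × 11.739 μs = 2.4254×10^8 m/s × 1.1739×10^-5 s = 2850 m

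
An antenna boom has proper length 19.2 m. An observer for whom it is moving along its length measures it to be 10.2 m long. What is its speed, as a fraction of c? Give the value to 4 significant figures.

γ = L₀/L = 19.2/10.2 = 1.88235
β = √(1 − 1/γ²) = 0.8472

β ≈ 0.8472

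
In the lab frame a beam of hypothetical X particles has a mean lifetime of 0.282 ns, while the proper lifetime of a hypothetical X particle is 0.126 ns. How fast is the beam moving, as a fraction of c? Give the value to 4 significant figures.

γ = Δt/τ₀ = 0.282/0.126 = 2.23810
β = √(1 − 1/γ²) = √(1 − 1/2.23810²) = 0.8946

β ≈ 0.8946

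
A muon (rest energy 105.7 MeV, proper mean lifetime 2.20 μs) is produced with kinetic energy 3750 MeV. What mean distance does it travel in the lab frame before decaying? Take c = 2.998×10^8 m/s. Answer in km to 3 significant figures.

d ≈ 24.1 km

γ = 1 + K/(m₀c²) = 1 + 3750/105.7 = 36.478
β = √(1 − 1/γ²) = 0.99962
Dilated lifetime: γτ₀ = 36.478 × 2.20 μs = 80.251 μs
d = βc·γτ₀ = 0.99962 × (2.998×10^8 m/s) × 8.0251×10^-5 s = 24.1 km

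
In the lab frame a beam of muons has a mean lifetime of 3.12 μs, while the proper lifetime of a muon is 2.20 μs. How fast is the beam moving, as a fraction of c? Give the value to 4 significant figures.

β ≈ 0.7091

γ = Δt/τ₀ = 3.12/2.20 = 1.41818
β = √(1 − 1/γ²) = √(1 − 1/1.41818²) = 0.7091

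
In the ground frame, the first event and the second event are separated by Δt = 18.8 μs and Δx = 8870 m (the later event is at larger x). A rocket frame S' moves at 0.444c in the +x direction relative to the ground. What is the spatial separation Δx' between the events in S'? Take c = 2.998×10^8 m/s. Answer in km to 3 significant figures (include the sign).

Δx' ≈ 7.11 km

γ = 1/√(1 − 0.444²) = 1.1160
Δx' = γ(Δx − vΔt) = 1.1160 × (8870 m − 0.444×(2.998×10^8 m/s)×18.8×10^-6 s)
= 1.1160 × (6367.5 m) = 7.11 km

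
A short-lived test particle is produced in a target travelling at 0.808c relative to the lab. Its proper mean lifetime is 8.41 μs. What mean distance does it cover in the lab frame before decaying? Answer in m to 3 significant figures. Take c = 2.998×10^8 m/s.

γ = 1/√(1 − 0.808²) = 1.6973
Dilated lifetime: Δt = γτ₀ = 1.6973 × 8.41 μs = 14.274 μs
d = vΔt = 0.808c × 14.274 μs = 2.4224×10^8 m/s × 1.4274×10^-5 s = 3460 m

d ≈ 3460 m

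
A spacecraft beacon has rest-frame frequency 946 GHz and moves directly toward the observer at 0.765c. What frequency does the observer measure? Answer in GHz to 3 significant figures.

Relativistic Doppler: f_obs = f_src √((1+β)/(1−β))
= 946 × √(1.7650/0.23500) = 946 × 2.7406 = 2590 GHz

f_obs ≈ 2590 GHz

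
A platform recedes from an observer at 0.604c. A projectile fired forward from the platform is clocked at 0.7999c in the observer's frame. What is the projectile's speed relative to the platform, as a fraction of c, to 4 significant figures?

Inverse velocity addition: u' = (u − v)/(1 − uv/c²)
= (0.7999 − 0.604)/(1 − 0.7999×0.604) = 0.1959/0.516860 = 0.3790

u' ≈ 0.3790c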